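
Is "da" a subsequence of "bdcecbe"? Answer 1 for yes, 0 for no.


Check if "da" is a subsequence of "bdcecbe"
Greedy scan:
  Position 0 ('b'): no match needed
  Position 1 ('d'): matches sub[0] = 'd'
  Position 2 ('c'): no match needed
  Position 3 ('e'): no match needed
  Position 4 ('c'): no match needed
  Position 5 ('b'): no match needed
  Position 6 ('e'): no match needed
Only matched 1/2 characters => not a subsequence

0


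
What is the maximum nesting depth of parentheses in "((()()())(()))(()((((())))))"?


Input: "((()()())(()))(()((((())))))"
Tracking depth:
  Position 0 '(': depth becomes 1
  Position 1 '(': depth becomes 2
  Position 2 '(': depth becomes 3
  Position 3 ')': depth becomes 2
  Position 4 '(': depth becomes 3
  Position 5 ')': depth becomes 2
  Position 6 '(': depth becomes 3
  Position 7 ')': depth becomes 2
  Position 8 ')': depth becomes 1
  Position 9 '(': depth becomes 2
  Position 10 '(': depth becomes 3
  Position 11 ')': depth becomes 2
  Position 12 ')': depth becomes 1
  Position 13 ')': depth becomes 0
  Position 14 '(': depth becomes 1
  Position 15 '(': depth becomes 2
  Position 16 ')': depth becomes 1
  Position 17 '(': depth becomes 2
  Position 18 '(': depth becomes 3
  Position 19 '(': depth becomes 4
  Position 20 '(': depth becomes 5
  Position 21 '(': depth becomes 6
  Position 22 ')': depth becomes 5
  Position 23 ')': depth becomes 4
  Position 24 ')': depth becomes 3
  Position 25 ')': depth becomes 2
  Position 26 ')': depth becomes 1
  Position 27 ')': depth becomes 0
Maximum depth reached: 6

6


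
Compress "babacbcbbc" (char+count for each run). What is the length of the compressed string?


Input: babacbcbbc
Runs:
  'b' x 1 => "b1"
  'a' x 1 => "a1"
  'b' x 1 => "b1"
  'a' x 1 => "a1"
  'c' x 1 => "c1"
  'b' x 1 => "b1"
  'c' x 1 => "c1"
  'b' x 2 => "b2"
  'c' x 1 => "c1"
Compressed: "b1a1b1a1c1b1c1b2c1"
Compressed length: 18

18


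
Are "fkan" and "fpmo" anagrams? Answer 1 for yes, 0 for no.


Strings: "fkan", "fpmo"
Sorted first:  afkn
Sorted second: fmop
Differ at position 0: 'a' vs 'f' => not anagrams

0


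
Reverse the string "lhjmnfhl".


Input: lhjmnfhl
Reading characters right to left:
  Position 7: 'l'
  Position 6: 'h'
  Position 5: 'f'
  Position 4: 'n'
  Position 3: 'm'
  Position 2: 'j'
  Position 1: 'h'
  Position 0: 'l'
Reversed: lhfnmjhl

lhfnmjhl


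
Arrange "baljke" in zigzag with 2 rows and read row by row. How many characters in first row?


Zigzag "baljke" into 2 rows:
Placing characters:
  'b' => row 0
  'a' => row 1
  'l' => row 0
  'j' => row 1
  'k' => row 0
  'e' => row 1
Rows:
  Row 0: "blk"
  Row 1: "aje"
First row length: 3

3


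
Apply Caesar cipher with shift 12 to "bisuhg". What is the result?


Caesar cipher: shift "bisuhg" by 12
  'b' (pos 1) + 12 = pos 13 = 'n'
  'i' (pos 8) + 12 = pos 20 = 'u'
  's' (pos 18) + 12 = pos 4 = 'e'
  'u' (pos 20) + 12 = pos 6 = 'g'
  'h' (pos 7) + 12 = pos 19 = 't'
  'g' (pos 6) + 12 = pos 18 = 's'
Result: nuegts

nuegts


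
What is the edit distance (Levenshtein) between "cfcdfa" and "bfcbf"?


Computing edit distance: "cfcdfa" -> "bfcbf"
DP table:
           b    f    c    b    f
      0    1    2    3    4    5
  c   1    1    2    2    3    4
  f   2    2    1    2    3    3
  c   3    3    2    1    2    3
  d   4    4    3    2    2    3
  f   5    5    4    3    3    2
  a   6    6    5    4    4    3
Edit distance = dp[6][5] = 3

3


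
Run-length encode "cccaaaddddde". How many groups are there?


Input: cccaaaddddde
Scanning for consecutive runs:
  Group 1: 'c' x 3 (positions 0-2)
  Group 2: 'a' x 3 (positions 3-5)
  Group 3: 'd' x 5 (positions 6-10)
  Group 4: 'e' x 1 (positions 11-11)
Total groups: 4

4


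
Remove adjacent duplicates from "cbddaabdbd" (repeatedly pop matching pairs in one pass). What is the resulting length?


Input: cbddaabdbd
Stack-based adjacent duplicate removal:
  Read 'c': push. Stack: c
  Read 'b': push. Stack: cb
  Read 'd': push. Stack: cbd
  Read 'd': matches stack top 'd' => pop. Stack: cb
  Read 'a': push. Stack: cba
  Read 'a': matches stack top 'a' => pop. Stack: cb
  Read 'b': matches stack top 'b' => pop. Stack: c
  Read 'd': push. Stack: cd
  Read 'b': push. Stack: cdb
  Read 'd': push. Stack: cdbd
Final stack: "cdbd" (length 4)

4


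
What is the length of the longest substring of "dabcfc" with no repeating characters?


Input: "dabcfc"
Sliding window (track last position of each char):
  Position 0 ('d'): window [0,0] length 1 -- new best
  Position 1 ('a'): window [0,1] length 2 -- new best
  Position 2 ('b'): window [0,2] length 3 -- new best
  Position 3 ('c'): window [0,3] length 4 -- new best
  Position 4 ('f'): window [0,4] length 5 -- new best
  Position 5 ('c'): repeat (last at 3), move window start to 4
  Position 5 ('c'): window [4,5] length 2
Longest substring with no repeats: "dabcf" with length 5

5


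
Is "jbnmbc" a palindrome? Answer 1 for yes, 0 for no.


Input: jbnmbc
Reversed: cbmnbj
  Compare pos 0 ('j') with pos 5 ('c'): MISMATCH
  Compare pos 1 ('b') with pos 4 ('b'): match
  Compare pos 2 ('n') with pos 3 ('m'): MISMATCH
Result: not a palindrome

0


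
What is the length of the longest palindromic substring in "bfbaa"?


Input: "bfbaa"
Checking substrings for palindromes:
  [0:3] "bfb" (len 3) => palindrome
  [3:5] "aa" (len 2) => palindrome
Longest palindromic substring: "bfb" with length 3

3


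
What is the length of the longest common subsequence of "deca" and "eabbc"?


LCS of "deca" and "eabbc"
DP table:
           e    a    b    b    c
      0    0    0    0    0    0
  d   0    0    0    0    0    0
  e   0    1    1    1    1    1
  c   0    1    1    1    1    2
  a   0    1    2    2    2    2
LCS length = dp[4][5] = 2

2


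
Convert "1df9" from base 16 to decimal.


Input: "1df9" in base 16
Positional expansion:
  Digit '1' (value 1) x 16^3 = 4096
  Digit 'd' (value 13) x 16^2 = 3328
  Digit 'f' (value 15) x 16^1 = 240
  Digit '9' (value 9) x 16^0 = 9
Sum = 7673

7673


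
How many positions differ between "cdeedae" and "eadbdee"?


Comparing "cdeedae" and "eadbdee" position by position:
  Position 0: 'c' vs 'e' => DIFFER
  Position 1: 'd' vs 'a' => DIFFER
  Position 2: 'e' vs 'd' => DIFFER
  Position 3: 'e' vs 'b' => DIFFER
  Position 4: 'd' vs 'd' => same
  Position 5: 'a' vs 'e' => DIFFER
  Position 6: 'e' vs 'e' => same
Positions that differ: 5

5


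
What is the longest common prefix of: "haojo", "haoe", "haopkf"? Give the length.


Words: haojo, haoe, haopkf
  Position 0: all 'h' => match
  Position 1: all 'a' => match
  Position 2: all 'o' => match
  Position 3: ('j', 'e', 'p') => mismatch, stop
LCP = "hao" (length 3)

3


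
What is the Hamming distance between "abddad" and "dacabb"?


Comparing "abddad" and "dacabb" position by position:
  Position 0: 'a' vs 'd' => differ
  Position 1: 'b' vs 'a' => differ
  Position 2: 'd' vs 'c' => differ
  Position 3: 'd' vs 'a' => differ
  Position 4: 'a' vs 'b' => differ
  Position 5: 'd' vs 'b' => differ
Total differences (Hamming distance): 6

6


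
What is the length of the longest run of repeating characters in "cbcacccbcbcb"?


Input: "cbcacccbcbcb"
Scanning for longest run:
  Position 1 ('b'): new char, reset run to 1
  Position 2 ('c'): new char, reset run to 1
  Position 3 ('a'): new char, reset run to 1
  Position 4 ('c'): new char, reset run to 1
  Position 5 ('c'): continues run of 'c', length=2
  Position 6 ('c'): continues run of 'c', length=3
  Position 7 ('b'): new char, reset run to 1
  Position 8 ('c'): new char, reset run to 1
  Position 9 ('b'): new char, reset run to 1
  Position 10 ('c'): new char, reset run to 1
  Position 11 ('b'): new char, reset run to 1
Longest run: 'c' with length 3

3


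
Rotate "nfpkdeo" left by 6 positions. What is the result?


Input: "nfpkdeo", rotate left by 6
First 6 characters: "nfpkde"
Remaining characters: "o"
Concatenate remaining + first: "o" + "nfpkde" = "onfpkde"

onfpkde


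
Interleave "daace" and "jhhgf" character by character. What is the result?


Interleaving "daace" and "jhhgf":
  Position 0: 'd' from first, 'j' from second => "dj"
  Position 1: 'a' from first, 'h' from second => "ah"
  Position 2: 'a' from first, 'h' from second => "ah"
  Position 3: 'c' from first, 'g' from second => "cg"
  Position 4: 'e' from first, 'f' from second => "ef"
Result: djahahcgef

djahahcgef


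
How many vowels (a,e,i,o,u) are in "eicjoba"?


Input: eicjoba
Checking each character:
  'e' at position 0: vowel (running total: 1)
  'i' at position 1: vowel (running total: 2)
  'c' at position 2: consonant
  'j' at position 3: consonant
  'o' at position 4: vowel (running total: 3)
  'b' at position 5: consonant
  'a' at position 6: vowel (running total: 4)
Total vowels: 4

4


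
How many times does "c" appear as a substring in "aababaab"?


Searching for "c" in "aababaab"
Scanning each position:
  Position 0: "a" => no
  Position 1: "a" => no
  Position 2: "b" => no
  Position 3: "a" => no
  Position 4: "b" => no
  Position 5: "a" => no
  Position 6: "a" => no
  Position 7: "b" => no
Total occurrences: 0

0


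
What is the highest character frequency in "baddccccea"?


Input: baddccccea
Character counts:
  'a': 2
  'b': 1
  'c': 4
  'd': 2
  'e': 1
Maximum frequency: 4

4


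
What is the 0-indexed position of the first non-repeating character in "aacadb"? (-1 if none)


Input: aacadb
Character frequencies:
  'a': 3
  'b': 1
  'c': 1
  'd': 1
Scanning left to right for freq == 1:
  Position 0 ('a'): freq=3, skip
  Position 1 ('a'): freq=3, skip
  Position 2 ('c'): unique! => answer = 2

2


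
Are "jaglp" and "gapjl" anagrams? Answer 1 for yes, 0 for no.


Strings: "jaglp", "gapjl"
Sorted first:  agjlp
Sorted second: agjlp
Sorted forms match => anagrams

1


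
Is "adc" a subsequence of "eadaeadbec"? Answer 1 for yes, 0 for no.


Check if "adc" is a subsequence of "eadaeadbec"
Greedy scan:
  Position 0 ('e'): no match needed
  Position 1 ('a'): matches sub[0] = 'a'
  Position 2 ('d'): matches sub[1] = 'd'
  Position 3 ('a'): no match needed
  Position 4 ('e'): no match needed
  Position 5 ('a'): no match needed
  Position 6 ('d'): no match needed
  Position 7 ('b'): no match needed
  Position 8 ('e'): no match needed
  Position 9 ('c'): matches sub[2] = 'c'
All 3 characters matched => is a subsequence

1


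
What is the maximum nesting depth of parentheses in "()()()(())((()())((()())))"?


Input: "()()()(())((()())((()())))"
Tracking depth:
  Position 0 '(': depth becomes 1
  Position 1 ')': depth becomes 0
  Position 2 '(': depth becomes 1
  Position 3 ')': depth becomes 0
  Position 4 '(': depth becomes 1
  Position 5 ')': depth becomes 0
  Position 6 '(': depth becomes 1
  Position 7 '(': depth becomes 2
  Position 8 ')': depth becomes 1
  Position 9 ')': depth becomes 0
  Position 10 '(': depth becomes 1
  Position 11 '(': depth becomes 2
  Position 12 '(': depth becomes 3
  Position 13 ')': depth becomes 2
  Position 14 '(': depth becomes 3
  Position 15 ')': depth becomes 2
  Position 16 ')': depth becomes 1
  Position 17 '(': depth becomes 2
  Position 18 '(': depth becomes 3
  Position 19 '(': depth becomes 4
  Position 20 ')': depth becomes 3
  Position 21 '(': depth becomes 4
  Position 22 ')': depth becomes 3
  Position 23 ')': depth becomes 2
  Position 24 ')': depth becomes 1
  Position 25 ')': depth becomes 0
Maximum depth reached: 4

4


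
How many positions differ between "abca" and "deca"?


Comparing "abca" and "deca" position by position:
  Position 0: 'a' vs 'd' => DIFFER
  Position 1: 'b' vs 'e' => DIFFER
  Position 2: 'c' vs 'c' => same
  Position 3: 'a' vs 'a' => same
Positions that differ: 2

2


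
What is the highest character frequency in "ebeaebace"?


Input: ebeaebace
Character counts:
  'a': 2
  'b': 2
  'c': 1
  'e': 4
Maximum frequency: 4

4


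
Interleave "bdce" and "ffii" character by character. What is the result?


Interleaving "bdce" and "ffii":
  Position 0: 'b' from first, 'f' from second => "bf"
  Position 1: 'd' from first, 'f' from second => "df"
  Position 2: 'c' from first, 'i' from second => "ci"
  Position 3: 'e' from first, 'i' from second => "ei"
Result: bfdfciei

bfdfciei


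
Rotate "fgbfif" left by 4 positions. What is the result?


Input: "fgbfif", rotate left by 4
First 4 characters: "fgbf"
Remaining characters: "if"
Concatenate remaining + first: "if" + "fgbf" = "iffgbf"

iffgbf


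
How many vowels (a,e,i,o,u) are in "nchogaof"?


Input: nchogaof
Checking each character:
  'n' at position 0: consonant
  'c' at position 1: consonant
  'h' at position 2: consonant
  'o' at position 3: vowel (running total: 1)
  'g' at position 4: consonant
  'a' at position 5: vowel (running total: 2)
  'o' at position 6: vowel (running total: 3)
  'f' at position 7: consonant
Total vowels: 3

3


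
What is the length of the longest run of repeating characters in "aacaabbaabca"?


Input: "aacaabbaabca"
Scanning for longest run:
  Position 1 ('a'): continues run of 'a', length=2
  Position 2 ('c'): new char, reset run to 1
  Position 3 ('a'): new char, reset run to 1
  Position 4 ('a'): continues run of 'a', length=2
  Position 5 ('b'): new char, reset run to 1
  Position 6 ('b'): continues run of 'b', length=2
  Position 7 ('a'): new char, reset run to 1
  Position 8 ('a'): continues run of 'a', length=2
  Position 9 ('b'): new char, reset run to 1
  Position 10 ('c'): new char, reset run to 1
  Position 11 ('a'): new char, reset run to 1
Longest run: 'a' with length 2

2


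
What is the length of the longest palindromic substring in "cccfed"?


Input: "cccfed"
Checking substrings for palindromes:
  [0:3] "ccc" (len 3) => palindrome
  [0:2] "cc" (len 2) => palindrome
  [1:3] "cc" (len 2) => palindrome
Longest palindromic substring: "ccc" with length 3

3


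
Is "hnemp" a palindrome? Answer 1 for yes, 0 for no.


Input: hnemp
Reversed: pmenh
  Compare pos 0 ('h') with pos 4 ('p'): MISMATCH
  Compare pos 1 ('n') with pos 3 ('m'): MISMATCH
Result: not a palindrome

0


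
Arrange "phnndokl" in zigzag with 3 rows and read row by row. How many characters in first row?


Zigzag "phnndokl" into 3 rows:
Placing characters:
  'p' => row 0
  'h' => row 1
  'n' => row 2
  'n' => row 1
  'd' => row 0
  'o' => row 1
  'k' => row 2
  'l' => row 1
Rows:
  Row 0: "pd"
  Row 1: "hnol"
  Row 2: "nk"
First row length: 2

2


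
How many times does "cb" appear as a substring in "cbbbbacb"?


Searching for "cb" in "cbbbbacb"
Scanning each position:
  Position 0: "cb" => MATCH
  Position 1: "bb" => no
  Position 2: "bb" => no
  Position 3: "bb" => no
  Position 4: "ba" => no
  Position 5: "ac" => no
  Position 6: "cb" => MATCH
Total occurrences: 2

2


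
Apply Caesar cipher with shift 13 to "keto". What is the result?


Caesar cipher: shift "keto" by 13
  'k' (pos 10) + 13 = pos 23 = 'x'
  'e' (pos 4) + 13 = pos 17 = 'r'
  't' (pos 19) + 13 = pos 6 = 'g'
  'o' (pos 14) + 13 = pos 1 = 'b'
Result: xrgb

xrgb


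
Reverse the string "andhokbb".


Input: andhokbb
Reading characters right to left:
  Position 7: 'b'
  Position 6: 'b'
  Position 5: 'k'
  Position 4: 'o'
  Position 3: 'h'
  Position 2: 'd'
  Position 1: 'n'
  Position 0: 'a'
Reversed: bbkohdna

bbkohdna


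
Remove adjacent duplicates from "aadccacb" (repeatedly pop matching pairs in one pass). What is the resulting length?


Input: aadccacb
Stack-based adjacent duplicate removal:
  Read 'a': push. Stack: a
  Read 'a': matches stack top 'a' => pop. Stack: (empty)
  Read 'd': push. Stack: d
  Read 'c': push. Stack: dc
  Read 'c': matches stack top 'c' => pop. Stack: d
  Read 'a': push. Stack: da
  Read 'c': push. Stack: dac
  Read 'b': push. Stack: dacb
Final stack: "dacb" (length 4)

4


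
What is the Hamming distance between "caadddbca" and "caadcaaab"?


Comparing "caadddbca" and "caadcaaab" position by position:
  Position 0: 'c' vs 'c' => same
  Position 1: 'a' vs 'a' => same
  Position 2: 'a' vs 'a' => same
  Position 3: 'd' vs 'd' => same
  Position 4: 'd' vs 'c' => differ
  Position 5: 'd' vs 'a' => differ
  Position 6: 'b' vs 'a' => differ
  Position 7: 'c' vs 'a' => differ
  Position 8: 'a' vs 'b' => differ
Total differences (Hamming distance): 5

5


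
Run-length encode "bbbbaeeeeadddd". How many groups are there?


Input: bbbbaeeeeadddd
Scanning for consecutive runs:
  Group 1: 'b' x 4 (positions 0-3)
  Group 2: 'a' x 1 (positions 4-4)
  Group 3: 'e' x 4 (positions 5-8)
  Group 4: 'a' x 1 (positions 9-9)
  Group 5: 'd' x 4 (positions 10-13)
Total groups: 5

5


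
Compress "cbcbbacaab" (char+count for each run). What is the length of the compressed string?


Input: cbcbbacaab
Runs:
  'c' x 1 => "c1"
  'b' x 1 => "b1"
  'c' x 1 => "c1"
  'b' x 2 => "b2"
  'a' x 1 => "a1"
  'c' x 1 => "c1"
  'a' x 2 => "a2"
  'b' x 1 => "b1"
Compressed: "c1b1c1b2a1c1a2b1"
Compressed length: 16

16


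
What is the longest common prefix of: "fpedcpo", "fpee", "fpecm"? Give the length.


Words: fpedcpo, fpee, fpecm
  Position 0: all 'f' => match
  Position 1: all 'p' => match
  Position 2: all 'e' => match
  Position 3: ('d', 'e', 'c') => mismatch, stop
LCP = "fpe" (length 3)

3


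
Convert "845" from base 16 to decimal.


Input: "845" in base 16
Positional expansion:
  Digit '8' (value 8) x 16^2 = 2048
  Digit '4' (value 4) x 16^1 = 64
  Digit '5' (value 5) x 16^0 = 5
Sum = 2117

2117


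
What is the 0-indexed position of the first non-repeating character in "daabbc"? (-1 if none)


Input: daabbc
Character frequencies:
  'a': 2
  'b': 2
  'c': 1
  'd': 1
Scanning left to right for freq == 1:
  Position 0 ('d'): unique! => answer = 0

0


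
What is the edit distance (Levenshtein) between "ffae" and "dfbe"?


Computing edit distance: "ffae" -> "dfbe"
DP table:
           d    f    b    e
      0    1    2    3    4
  f   1    1    1    2    3
  f   2    2    1    2    3
  a   3    3    2    2    3
  e   4    4    3    3    2
Edit distance = dp[4][4] = 2

2


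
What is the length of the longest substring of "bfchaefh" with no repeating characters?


Input: "bfchaefh"
Sliding window (track last position of each char):
  Position 0 ('b'): window [0,0] length 1 -- new best
  Position 1 ('f'): window [0,1] length 2 -- new best
  Position 2 ('c'): window [0,2] length 3 -- new best
  Position 3 ('h'): window [0,3] length 4 -- new best
  Position 4 ('a'): window [0,4] length 5 -- new best
  Position 5 ('e'): window [0,5] length 6 -- new best
  Position 6 ('f'): repeat (last at 1), move window start to 2
  Position 6 ('f'): window [2,6] length 5
  Position 7 ('h'): repeat (last at 3), move window start to 4
  Position 7 ('h'): window [4,7] length 4
Longest substring with no repeats: "bfchae" with length 6

6


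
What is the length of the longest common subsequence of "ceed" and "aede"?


LCS of "ceed" and "aede"
DP table:
           a    e    d    e
      0    0    0    0    0
  c   0    0    0    0    0
  e   0    0    1    1    1
  e   0    0    1    1    2
  d   0    0    1    2    2
LCS length = dp[4][4] = 2

2


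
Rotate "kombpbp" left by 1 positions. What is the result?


Input: "kombpbp", rotate left by 1
First 1 characters: "k"
Remaining characters: "ombpbp"
Concatenate remaining + first: "ombpbp" + "k" = "ombpbpk"

ombpbpk


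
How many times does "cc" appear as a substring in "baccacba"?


Searching for "cc" in "baccacba"
Scanning each position:
  Position 0: "ba" => no
  Position 1: "ac" => no
  Position 2: "cc" => MATCH
  Position 3: "ca" => no
  Position 4: "ac" => no
  Position 5: "cb" => no
  Position 6: "ba" => no
Total occurrences: 1

1


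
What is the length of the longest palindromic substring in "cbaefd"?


Input: "cbaefd"
Checking substrings for palindromes:
  No multi-char palindromic substrings found
Longest palindromic substring: "c" with length 1

1


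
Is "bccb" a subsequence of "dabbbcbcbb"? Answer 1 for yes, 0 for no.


Check if "bccb" is a subsequence of "dabbbcbcbb"
Greedy scan:
  Position 0 ('d'): no match needed
  Position 1 ('a'): no match needed
  Position 2 ('b'): matches sub[0] = 'b'
  Position 3 ('b'): no match needed
  Position 4 ('b'): no match needed
  Position 5 ('c'): matches sub[1] = 'c'
  Position 6 ('b'): no match needed
  Position 7 ('c'): matches sub[2] = 'c'
  Position 8 ('b'): matches sub[3] = 'b'
  Position 9 ('b'): no match needed
All 4 characters matched => is a subsequence

1


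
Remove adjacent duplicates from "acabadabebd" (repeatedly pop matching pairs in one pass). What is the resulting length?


Input: acabadabebd
Stack-based adjacent duplicate removal:
  Read 'a': push. Stack: a
  Read 'c': push. Stack: ac
  Read 'a': push. Stack: aca
  Read 'b': push. Stack: acab
  Read 'a': push. Stack: acaba
  Read 'd': push. Stack: acabad
  Read 'a': push. Stack: acabada
  Read 'b': push. Stack: acabadab
  Read 'e': push. Stack: acabadabe
  Read 'b': push. Stack: acabadabeb
  Read 'd': push. Stack: acabadabebd
Final stack: "acabadabebd" (length 11)

11


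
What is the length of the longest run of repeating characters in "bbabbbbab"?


Input: "bbabbbbab"
Scanning for longest run:
  Position 1 ('b'): continues run of 'b', length=2
  Position 2 ('a'): new char, reset run to 1
  Position 3 ('b'): new char, reset run to 1
  Position 4 ('b'): continues run of 'b', length=2
  Position 5 ('b'): continues run of 'b', length=3
  Position 6 ('b'): continues run of 'b', length=4
  Position 7 ('a'): new char, reset run to 1
  Position 8 ('b'): new char, reset run to 1
Longest run: 'b' with length 4

4


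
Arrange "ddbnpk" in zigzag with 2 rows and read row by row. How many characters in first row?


Zigzag "ddbnpk" into 2 rows:
Placing characters:
  'd' => row 0
  'd' => row 1
  'b' => row 0
  'n' => row 1
  'p' => row 0
  'k' => row 1
Rows:
  Row 0: "dbp"
  Row 1: "dnk"
First row length: 3

3


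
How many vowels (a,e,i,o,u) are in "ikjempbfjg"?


Input: ikjempbfjg
Checking each character:
  'i' at position 0: vowel (running total: 1)
  'k' at position 1: consonant
  'j' at position 2: consonant
  'e' at position 3: vowel (running total: 2)
  'm' at position 4: consonant
  'p' at position 5: consonant
  'b' at position 6: consonant
  'f' at position 7: consonant
  'j' at position 8: consonant
  'g' at position 9: consonant
Total vowels: 2

2


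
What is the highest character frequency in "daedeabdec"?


Input: daedeabdec
Character counts:
  'a': 2
  'b': 1
  'c': 1
  'd': 3
  'e': 3
Maximum frequency: 3

3


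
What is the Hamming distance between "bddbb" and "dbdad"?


Comparing "bddbb" and "dbdad" position by position:
  Position 0: 'b' vs 'd' => differ
  Position 1: 'd' vs 'b' => differ
  Position 2: 'd' vs 'd' => same
  Position 3: 'b' vs 'a' => differ
  Position 4: 'b' vs 'd' => differ
Total differences (Hamming distance): 4

4


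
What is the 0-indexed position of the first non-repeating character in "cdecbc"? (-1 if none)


Input: cdecbc
Character frequencies:
  'b': 1
  'c': 3
  'd': 1
  'e': 1
Scanning left to right for freq == 1:
  Position 0 ('c'): freq=3, skip
  Position 1 ('d'): unique! => answer = 1

1


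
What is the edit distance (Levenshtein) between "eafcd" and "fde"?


Computing edit distance: "eafcd" -> "fde"
DP table:
           f    d    e
      0    1    2    3
  e   1    1    2    2
  a   2    2    2    3
  f   3    2    3    3
  c   4    3    3    4
  d   5    4    3    4
Edit distance = dp[5][3] = 4

4


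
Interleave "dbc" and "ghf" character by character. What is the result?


Interleaving "dbc" and "ghf":
  Position 0: 'd' from first, 'g' from second => "dg"
  Position 1: 'b' from first, 'h' from second => "bh"
  Position 2: 'c' from first, 'f' from second => "cf"
Result: dgbhcf

dgbhcf


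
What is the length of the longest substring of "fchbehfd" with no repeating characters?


Input: "fchbehfd"
Sliding window (track last position of each char):
  Position 0 ('f'): window [0,0] length 1 -- new best
  Position 1 ('c'): window [0,1] length 2 -- new best
  Position 2 ('h'): window [0,2] length 3 -- new best
  Position 3 ('b'): window [0,3] length 4 -- new best
  Position 4 ('e'): window [0,4] length 5 -- new best
  Position 5 ('h'): repeat (last at 2), move window start to 3
  Position 5 ('h'): window [3,5] length 3
  Position 6 ('f'): window [3,6] length 4
  Position 7 ('d'): window [3,7] length 5
Longest substring with no repeats: "fchbe" with length 5

5


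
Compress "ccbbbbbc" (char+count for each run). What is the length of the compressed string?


Input: ccbbbbbc
Runs:
  'c' x 2 => "c2"
  'b' x 5 => "b5"
  'c' x 1 => "c1"
Compressed: "c2b5c1"
Compressed length: 6

6


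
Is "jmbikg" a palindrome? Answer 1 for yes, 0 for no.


Input: jmbikg
Reversed: gkibmj
  Compare pos 0 ('j') with pos 5 ('g'): MISMATCH
  Compare pos 1 ('m') with pos 4 ('k'): MISMATCH
  Compare pos 2 ('b') with pos 3 ('i'): MISMATCH
Result: not a palindrome

0


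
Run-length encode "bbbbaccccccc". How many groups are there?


Input: bbbbaccccccc
Scanning for consecutive runs:
  Group 1: 'b' x 4 (positions 0-3)
  Group 2: 'a' x 1 (positions 4-4)
  Group 3: 'c' x 7 (positions 5-11)
Total groups: 3

3


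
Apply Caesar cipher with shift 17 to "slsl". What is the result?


Caesar cipher: shift "slsl" by 17
  's' (pos 18) + 17 = pos 9 = 'j'
  'l' (pos 11) + 17 = pos 2 = 'c'
  's' (pos 18) + 17 = pos 9 = 'j'
  'l' (pos 11) + 17 = pos 2 = 'c'
Result: jcjc

jcjc


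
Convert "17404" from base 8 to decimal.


Input: "17404" in base 8
Positional expansion:
  Digit '1' (value 1) x 8^4 = 4096
  Digit '7' (value 7) x 8^3 = 3584
  Digit '4' (value 4) x 8^2 = 256
  Digit '0' (value 0) x 8^1 = 0
  Digit '4' (value 4) x 8^0 = 4
Sum = 7940

7940


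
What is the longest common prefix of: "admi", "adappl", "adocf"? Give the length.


Words: admi, adappl, adocf
  Position 0: all 'a' => match
  Position 1: all 'd' => match
  Position 2: ('m', 'a', 'o') => mismatch, stop
LCP = "ad" (length 2)

2


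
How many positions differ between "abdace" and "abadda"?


Comparing "abdace" and "abadda" position by position:
  Position 0: 'a' vs 'a' => same
  Position 1: 'b' vs 'b' => same
  Position 2: 'd' vs 'a' => DIFFER
  Position 3: 'a' vs 'd' => DIFFER
  Position 4: 'c' vs 'd' => DIFFER
  Position 5: 'e' vs 'a' => DIFFER
Positions that differ: 4

4


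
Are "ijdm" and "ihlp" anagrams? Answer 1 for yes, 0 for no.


Strings: "ijdm", "ihlp"
Sorted first:  dijm
Sorted second: hilp
Differ at position 0: 'd' vs 'h' => not anagrams

0


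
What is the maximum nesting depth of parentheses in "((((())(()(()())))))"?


Input: "((((())(()(()())))))"
Tracking depth:
  Position 0 '(': depth becomes 1
  Position 1 '(': depth becomes 2
  Position 2 '(': depth becomes 3
  Position 3 '(': depth becomes 4
  Position 4 '(': depth becomes 5
  Position 5 ')': depth becomes 4
  Position 6 ')': depth becomes 3
  Position 7 '(': depth becomes 4
  Position 8 '(': depth becomes 5
  Position 9 ')': depth becomes 4
  Position 10 '(': depth becomes 5
  Position 11 '(': depth becomes 6
  Position 12 ')': depth becomes 5
  Position 13 '(': depth becomes 6
  Position 14 ')': depth becomes 5
  Position 15 ')': depth becomes 4
  Position 16 ')': depth becomes 3
  Position 17 ')': depth becomes 2
  Position 18 ')': depth becomes 1
  Position 19 ')': depth becomes 0
Maximum depth reached: 6

6


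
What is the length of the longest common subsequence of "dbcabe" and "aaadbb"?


LCS of "dbcabe" and "aaadbb"
DP table:
           a    a    a    d    b    b
      0    0    0    0    0    0    0
  d   0    0    0    0    1    1    1
  b   0    0    0    0    1    2    2
  c   0    0    0    0    1    2    2
  a   0    1    1    1    1    2    2
  b   0    1    1    1    1    2    3
  e   0    1    1    1    1    2    3
LCS length = dp[6][6] = 3

3


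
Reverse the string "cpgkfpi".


Input: cpgkfpi
Reading characters right to left:
  Position 6: 'i'
  Position 5: 'p'
  Position 4: 'f'
  Position 3: 'k'
  Position 2: 'g'
  Position 1: 'p'
  Position 0: 'c'
Reversed: ipfkgpc

ipfkgpc


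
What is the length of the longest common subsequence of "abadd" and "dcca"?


LCS of "abadd" and "dcca"
DP table:
           d    c    c    a
      0    0    0    0    0
  a   0    0    0    0    1
  b   0    0    0    0    1
  a   0    0    0    0    1
  d   0    1    1    1    1
  d   0    1    1    1    1
LCS length = dp[5][4] = 1

1


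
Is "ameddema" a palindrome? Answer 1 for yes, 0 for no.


Input: ameddema
Reversed: ameddema
  Compare pos 0 ('a') with pos 7 ('a'): match
  Compare pos 1 ('m') with pos 6 ('m'): match
  Compare pos 2 ('e') with pos 5 ('e'): match
  Compare pos 3 ('d') with pos 4 ('d'): match
Result: palindrome

1


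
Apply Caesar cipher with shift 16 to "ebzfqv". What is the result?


Caesar cipher: shift "ebzfqv" by 16
  'e' (pos 4) + 16 = pos 20 = 'u'
  'b' (pos 1) + 16 = pos 17 = 'r'
  'z' (pos 25) + 16 = pos 15 = 'p'
  'f' (pos 5) + 16 = pos 21 = 'v'
  'q' (pos 16) + 16 = pos 6 = 'g'
  'v' (pos 21) + 16 = pos 11 = 'l'
Result: urpvgl

urpvgl


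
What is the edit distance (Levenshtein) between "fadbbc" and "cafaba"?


Computing edit distance: "fadbbc" -> "cafaba"
DP table:
           c    a    f    a    b    a
      0    1    2    3    4    5    6
  f   1    1    2    2    3    4    5
  a   2    2    1    2    2    3    4
  d   3    3    2    2    3    3    4
  b   4    4    3    3    3    3    4
  b   5    5    4    4    4    3    4
  c   6    5    5    5    5    4    4
Edit distance = dp[6][6] = 4

4


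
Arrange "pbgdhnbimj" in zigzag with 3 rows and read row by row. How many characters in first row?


Zigzag "pbgdhnbimj" into 3 rows:
Placing characters:
  'p' => row 0
  'b' => row 1
  'g' => row 2
  'd' => row 1
  'h' => row 0
  'n' => row 1
  'b' => row 2
  'i' => row 1
  'm' => row 0
  'j' => row 1
Rows:
  Row 0: "phm"
  Row 1: "bdnij"
  Row 2: "gb"
First row length: 3

3


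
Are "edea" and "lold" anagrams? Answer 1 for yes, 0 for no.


Strings: "edea", "lold"
Sorted first:  adee
Sorted second: dllo
Differ at position 0: 'a' vs 'd' => not anagrams

0


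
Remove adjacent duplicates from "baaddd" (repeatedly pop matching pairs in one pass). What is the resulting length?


Input: baaddd
Stack-based adjacent duplicate removal:
  Read 'b': push. Stack: b
  Read 'a': push. Stack: ba
  Read 'a': matches stack top 'a' => pop. Stack: b
  Read 'd': push. Stack: bd
  Read 'd': matches stack top 'd' => pop. Stack: b
  Read 'd': push. Stack: bd
Final stack: "bd" (length 2)

2


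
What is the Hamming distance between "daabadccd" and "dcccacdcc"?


Comparing "daabadccd" and "dcccacdcc" position by position:
  Position 0: 'd' vs 'd' => same
  Position 1: 'a' vs 'c' => differ
  Position 2: 'a' vs 'c' => differ
  Position 3: 'b' vs 'c' => differ
  Position 4: 'a' vs 'a' => same
  Position 5: 'd' vs 'c' => differ
  Position 6: 'c' vs 'd' => differ
  Position 7: 'c' vs 'c' => same
  Position 8: 'd' vs 'c' => differ
Total differences (Hamming distance): 6

6


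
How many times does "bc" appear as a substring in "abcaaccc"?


Searching for "bc" in "abcaaccc"
Scanning each position:
  Position 0: "ab" => no
  Position 1: "bc" => MATCH
  Position 2: "ca" => no
  Position 3: "aa" => no
  Position 4: "ac" => no
  Position 5: "cc" => no
  Position 6: "cc" => no
Total occurrences: 1

1


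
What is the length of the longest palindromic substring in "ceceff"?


Input: "ceceff"
Checking substrings for palindromes:
  [0:3] "cec" (len 3) => palindrome
  [1:4] "ece" (len 3) => palindrome
  [4:6] "ff" (len 2) => palindrome
Longest palindromic substring: "cec" with length 3

3


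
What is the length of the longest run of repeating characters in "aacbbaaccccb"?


Input: "aacbbaaccccb"
Scanning for longest run:
  Position 1 ('a'): continues run of 'a', length=2
  Position 2 ('c'): new char, reset run to 1
  Position 3 ('b'): new char, reset run to 1
  Position 4 ('b'): continues run of 'b', length=2
  Position 5 ('a'): new char, reset run to 1
  Position 6 ('a'): continues run of 'a', length=2
  Position 7 ('c'): new char, reset run to 1
  Position 8 ('c'): continues run of 'c', length=2
  Position 9 ('c'): continues run of 'c', length=3
  Position 10 ('c'): continues run of 'c', length=4
  Position 11 ('b'): new char, reset run to 1
Longest run: 'c' with length 4

4


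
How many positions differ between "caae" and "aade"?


Comparing "caae" and "aade" position by position:
  Position 0: 'c' vs 'a' => DIFFER
  Position 1: 'a' vs 'a' => same
  Position 2: 'a' vs 'd' => DIFFER
  Position 3: 'e' vs 'e' => same
Positions that differ: 2

2


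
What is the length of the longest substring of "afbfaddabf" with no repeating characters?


Input: "afbfaddabf"
Sliding window (track last position of each char):
  Position 0 ('a'): window [0,0] length 1 -- new best
  Position 1 ('f'): window [0,1] length 2 -- new best
  Position 2 ('b'): window [0,2] length 3 -- new best
  Position 3 ('f'): repeat (last at 1), move window start to 2
  Position 3 ('f'): window [2,3] length 2
  Position 4 ('a'): window [2,4] length 3
  Position 5 ('d'): window [2,5] length 4 -- new best
  Position 6 ('d'): repeat (last at 5), move window start to 6
  Position 6 ('d'): window [6,6] length 1
  Position 7 ('a'): window [6,7] length 2
  Position 8 ('b'): window [6,8] length 3
  Position 9 ('f'): window [6,9] length 4
Longest substring with no repeats: "bfad" with length 4

4


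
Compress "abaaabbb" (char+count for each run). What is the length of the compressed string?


Input: abaaabbb
Runs:
  'a' x 1 => "a1"
  'b' x 1 => "b1"
  'a' x 3 => "a3"
  'b' x 3 => "b3"
Compressed: "a1b1a3b3"
Compressed length: 8

8


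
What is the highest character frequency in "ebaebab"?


Input: ebaebab
Character counts:
  'a': 2
  'b': 3
  'e': 2
Maximum frequency: 3

3


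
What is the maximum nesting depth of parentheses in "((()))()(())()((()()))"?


Input: "((()))()(())()((()()))"
Tracking depth:
  Position 0 '(': depth becomes 1
  Position 1 '(': depth becomes 2
  Position 2 '(': depth becomes 3
  Position 3 ')': depth becomes 2
  Position 4 ')': depth becomes 1
  Position 5 ')': depth becomes 0
  Position 6 '(': depth becomes 1
  Position 7 ')': depth becomes 0
  Position 8 '(': depth becomes 1
  Position 9 '(': depth becomes 2
  Position 10 ')': depth becomes 1
  Position 11 ')': depth becomes 0
  Position 12 '(': depth becomes 1
  Position 13 ')': depth becomes 0
  Position 14 '(': depth becomes 1
  Position 15 '(': depth becomes 2
  Position 16 '(': depth becomes 3
  Position 17 ')': depth becomes 2
  Position 18 '(': depth becomes 3
  Position 19 ')': depth becomes 2
  Position 20 ')': depth becomes 1
  Position 21 ')': depth becomes 0
Maximum depth reached: 3

3


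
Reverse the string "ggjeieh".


Input: ggjeieh
Reading characters right to left:
  Position 6: 'h'
  Position 5: 'e'
  Position 4: 'i'
  Position 3: 'e'
  Position 2: 'j'
  Position 1: 'g'
  Position 0: 'g'
Reversed: heiejgg

heiejgg


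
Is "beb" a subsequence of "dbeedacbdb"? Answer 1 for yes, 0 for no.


Check if "beb" is a subsequence of "dbeedacbdb"
Greedy scan:
  Position 0 ('d'): no match needed
  Position 1 ('b'): matches sub[0] = 'b'
  Position 2 ('e'): matches sub[1] = 'e'
  Position 3 ('e'): no match needed
  Position 4 ('d'): no match needed
  Position 5 ('a'): no match needed
  Position 6 ('c'): no match needed
  Position 7 ('b'): matches sub[2] = 'b'
  Position 8 ('d'): no match needed
  Position 9 ('b'): no match needed
All 3 characters matched => is a subsequence

1


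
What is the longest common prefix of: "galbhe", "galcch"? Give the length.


Words: galbhe, galcch
  Position 0: all 'g' => match
  Position 1: all 'a' => match
  Position 2: all 'l' => match
  Position 3: ('b', 'c') => mismatch, stop
LCP = "gal" (length 3)

3


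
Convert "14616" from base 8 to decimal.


Input: "14616" in base 8
Positional expansion:
  Digit '1' (value 1) x 8^4 = 4096
  Digit '4' (value 4) x 8^3 = 2048
  Digit '6' (value 6) x 8^2 = 384
  Digit '1' (value 1) x 8^1 = 8
  Digit '6' (value 6) x 8^0 = 6
Sum = 6542

6542


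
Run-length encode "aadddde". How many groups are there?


Input: aadddde
Scanning for consecutive runs:
  Group 1: 'a' x 2 (positions 0-1)
  Group 2: 'd' x 4 (positions 2-5)
  Group 3: 'e' x 1 (positions 6-6)
Total groups: 3

3


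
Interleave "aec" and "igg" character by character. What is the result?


Interleaving "aec" and "igg":
  Position 0: 'a' from first, 'i' from second => "ai"
  Position 1: 'e' from first, 'g' from second => "eg"
  Position 2: 'c' from first, 'g' from second => "cg"
Result: aiegcg

aiegcg


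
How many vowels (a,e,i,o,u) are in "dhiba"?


Input: dhiba
Checking each character:
  'd' at position 0: consonant
  'h' at position 1: consonant
  'i' at position 2: vowel (running total: 1)
  'b' at position 3: consonant
  'a' at position 4: vowel (running total: 2)
Total vowels: 2

2


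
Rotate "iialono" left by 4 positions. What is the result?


Input: "iialono", rotate left by 4
First 4 characters: "iial"
Remaining characters: "ono"
Concatenate remaining + first: "ono" + "iial" = "onoiial"

onoiial


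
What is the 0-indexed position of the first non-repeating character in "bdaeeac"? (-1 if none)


Input: bdaeeac
Character frequencies:
  'a': 2
  'b': 1
  'c': 1
  'd': 1
  'e': 2
Scanning left to right for freq == 1:
  Position 0 ('b'): unique! => answer = 0

0


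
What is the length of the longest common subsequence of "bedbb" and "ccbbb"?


LCS of "bedbb" and "ccbbb"
DP table:
           c    c    b    b    b
      0    0    0    0    0    0
  b   0    0    0    1    1    1
  e   0    0    0    1    1    1
  d   0    0    0    1    1    1
  b   0    0    0    1    2    2
  b   0    0    0    1    2    3
LCS length = dp[5][5] = 3

3


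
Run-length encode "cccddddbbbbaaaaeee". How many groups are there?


Input: cccddddbbbbaaaaeee
Scanning for consecutive runs:
  Group 1: 'c' x 3 (positions 0-2)
  Group 2: 'd' x 4 (positions 3-6)
  Group 3: 'b' x 4 (positions 7-10)
  Group 4: 'a' x 4 (positions 11-14)
  Group 5: 'e' x 3 (positions 15-17)
Total groups: 5

5


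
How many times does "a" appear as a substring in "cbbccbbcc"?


Searching for "a" in "cbbccbbcc"
Scanning each position:
  Position 0: "c" => no
  Position 1: "b" => no
  Position 2: "b" => no
  Position 3: "c" => no
  Position 4: "c" => no
  Position 5: "b" => no
  Position 6: "b" => no
  Position 7: "c" => no
  Position 8: "c" => no
Total occurrences: 0

0


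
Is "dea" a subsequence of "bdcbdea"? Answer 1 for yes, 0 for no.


Check if "dea" is a subsequence of "bdcbdea"
Greedy scan:
  Position 0 ('b'): no match needed
  Position 1 ('d'): matches sub[0] = 'd'
  Position 2 ('c'): no match needed
  Position 3 ('b'): no match needed
  Position 4 ('d'): no match needed
  Position 5 ('e'): matches sub[1] = 'e'
  Position 6 ('a'): matches sub[2] = 'a'
All 3 characters matched => is a subsequence

1


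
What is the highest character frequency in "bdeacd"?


Input: bdeacd
Character counts:
  'a': 1
  'b': 1
  'c': 1
  'd': 2
  'e': 1
Maximum frequency: 2

2


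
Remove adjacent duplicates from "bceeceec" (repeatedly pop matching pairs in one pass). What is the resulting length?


Input: bceeceec
Stack-based adjacent duplicate removal:
  Read 'b': push. Stack: b
  Read 'c': push. Stack: bc
  Read 'e': push. Stack: bce
  Read 'e': matches stack top 'e' => pop. Stack: bc
  Read 'c': matches stack top 'c' => pop. Stack: b
  Read 'e': push. Stack: be
  Read 'e': matches stack top 'e' => pop. Stack: b
  Read 'c': push. Stack: bc
Final stack: "bc" (length 2)

2


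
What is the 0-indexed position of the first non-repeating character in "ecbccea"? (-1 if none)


Input: ecbccea
Character frequencies:
  'a': 1
  'b': 1
  'c': 3
  'e': 2
Scanning left to right for freq == 1:
  Position 0 ('e'): freq=2, skip
  Position 1 ('c'): freq=3, skip
  Position 2 ('b'): unique! => answer = 2

2
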